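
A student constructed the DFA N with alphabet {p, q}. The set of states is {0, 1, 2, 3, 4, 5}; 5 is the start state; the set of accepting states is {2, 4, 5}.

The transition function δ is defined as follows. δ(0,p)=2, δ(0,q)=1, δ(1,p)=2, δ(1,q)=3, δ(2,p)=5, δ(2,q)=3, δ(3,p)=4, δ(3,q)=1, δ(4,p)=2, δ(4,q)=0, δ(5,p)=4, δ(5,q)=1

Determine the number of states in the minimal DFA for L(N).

All states are reachable from the start state.
P0 = {2,4,5} | {0,1,3}.
No further refinement is possible. Final partition (2 blocks): {2,4,5} | {0,1,3}.

2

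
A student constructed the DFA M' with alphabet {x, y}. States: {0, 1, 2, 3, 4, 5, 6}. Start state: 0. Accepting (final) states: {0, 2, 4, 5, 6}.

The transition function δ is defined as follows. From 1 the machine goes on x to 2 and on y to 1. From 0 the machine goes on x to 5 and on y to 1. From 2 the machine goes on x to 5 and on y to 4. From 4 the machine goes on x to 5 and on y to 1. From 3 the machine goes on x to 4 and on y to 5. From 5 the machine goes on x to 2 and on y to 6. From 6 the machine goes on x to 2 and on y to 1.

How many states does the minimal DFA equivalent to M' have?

First remove the unreachable states {3}; 6 states remain.
P0 = {0,2,4,5,6} | {1}.
Refine {0,2,4,5,6} on symbol y: members go to different blocks, giving {0,4,6} and {2,5}.
The partition is now stable with 3 blocks: {0,4,6} | {1} | {2,5}.

3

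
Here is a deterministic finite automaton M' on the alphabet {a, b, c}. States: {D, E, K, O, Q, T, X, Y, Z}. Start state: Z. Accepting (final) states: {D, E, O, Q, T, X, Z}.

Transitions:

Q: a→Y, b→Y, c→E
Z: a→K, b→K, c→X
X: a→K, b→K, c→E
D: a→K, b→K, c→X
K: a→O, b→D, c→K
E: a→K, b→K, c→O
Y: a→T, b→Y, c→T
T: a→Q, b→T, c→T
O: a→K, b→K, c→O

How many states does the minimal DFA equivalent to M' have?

Reachable states from the start: {D,E,K,O,X,Z}. Unreachable: {Q,T,Y} — drop them.
Start with accepting vs non-accepting: {D,E,O,X,Z} | {K}.
The partition is now stable with 2 blocks: {D,E,O,X,Z} | {K}.

2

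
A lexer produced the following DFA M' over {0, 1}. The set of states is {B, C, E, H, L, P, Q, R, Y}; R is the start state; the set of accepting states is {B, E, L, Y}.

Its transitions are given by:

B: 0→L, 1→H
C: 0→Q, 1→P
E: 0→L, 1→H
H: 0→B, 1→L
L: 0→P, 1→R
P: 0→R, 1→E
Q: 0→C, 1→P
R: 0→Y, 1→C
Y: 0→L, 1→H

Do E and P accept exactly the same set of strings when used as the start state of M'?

No

Initial partition by acceptance: {B,E,L,Y} | {C,H,P,Q,R}.
Split {B,E,L,Y} by δ(·,0) → {B,E,Y} and {L}.
Split {C,H,P,Q,R} by δ(·,0) → {C,P,Q} and {H,R}.
Split {C,P,Q} by δ(·,0) → {C,Q} and {P}.
Refine {H,R} on symbol 1: members go to different blocks, giving {R} and {H}.
No further refinement is possible. Final partition (6 blocks): {B,E,Y} | {C,Q} | {L} | {R} | {P} | {H}.
E and P end up in different blocks, so they are distinguishable. For instance, the string 'ε' is accepted from only E.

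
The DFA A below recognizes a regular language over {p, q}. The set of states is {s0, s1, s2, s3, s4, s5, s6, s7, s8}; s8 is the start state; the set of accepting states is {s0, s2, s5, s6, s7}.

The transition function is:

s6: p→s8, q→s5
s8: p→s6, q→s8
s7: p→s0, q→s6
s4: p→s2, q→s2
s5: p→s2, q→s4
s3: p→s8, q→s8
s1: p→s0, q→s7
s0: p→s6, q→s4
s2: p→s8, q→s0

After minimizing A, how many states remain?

States {s1,s3,s7} cannot be reached from the start state, so discard them.
Start with accepting vs non-accepting: {s0,s2,s5,s6} | {s4,s8}.
On input p, block {s0,s2,s5,s6} splits into {s0,s5} and {s2,s6}.
Split {s4,s8} by δ(·,q) → {s4} and {s8}.
The partition is now stable with 4 blocks: {s0,s5} | {s4} | {s2,s6} | {s8}.

4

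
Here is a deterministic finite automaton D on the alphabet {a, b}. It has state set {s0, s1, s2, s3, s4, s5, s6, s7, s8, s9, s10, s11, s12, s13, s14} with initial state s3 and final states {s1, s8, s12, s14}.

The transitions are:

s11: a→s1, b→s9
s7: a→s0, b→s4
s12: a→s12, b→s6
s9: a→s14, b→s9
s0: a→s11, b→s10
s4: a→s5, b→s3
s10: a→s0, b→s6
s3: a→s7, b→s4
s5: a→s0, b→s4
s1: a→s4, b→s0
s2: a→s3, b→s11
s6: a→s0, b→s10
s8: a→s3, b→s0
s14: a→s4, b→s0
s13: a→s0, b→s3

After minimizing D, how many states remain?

Reachable states from the start: {s0,s1,s3,s4,s5,s6,s7,s9,s10,s11,s14}. Unreachable: {s2,s8,s12,s13} — drop them.
Initial partition by acceptance: {s1,s14} | {s0,s3,s4,s5,s6,s7,s9,s10,s11}.
Split {s0,s3,s4,s5,s6,s7,s9,s10,s11} by δ(·,a) → {s0,s3,s4,s5,s6,s7,s10} and {s9,s11}.
On input a, block {s0,s3,s4,s5,s6,s7,s10} splits into {s3,s4,s5,s6,s7,s10} and {s0}.
Split {s3,s4,s5,s6,s7,s10} by δ(·,a) → {s5,s6,s7,s10} and {s3,s4}.
Split {s5,s6,s7,s10} by δ(·,b) → {s5,s7} and {s6,s10}.
The partition is now stable with 6 blocks: {s1,s14} | {s5,s7} | {s9,s11} | {s0} | {s3,s4} | {s6,s10}.

6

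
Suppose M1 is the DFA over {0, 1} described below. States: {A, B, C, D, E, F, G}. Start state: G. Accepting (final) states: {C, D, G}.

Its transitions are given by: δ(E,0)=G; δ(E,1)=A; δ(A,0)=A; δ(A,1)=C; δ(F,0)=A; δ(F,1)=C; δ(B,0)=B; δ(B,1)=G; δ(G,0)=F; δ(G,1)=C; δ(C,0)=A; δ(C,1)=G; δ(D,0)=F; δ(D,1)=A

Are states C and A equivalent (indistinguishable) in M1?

No

States {B,D,E} cannot be reached from the start state, so discard them.
Start with accepting vs non-accepting: {C,G} | {A,F}.
No further refinement is possible. Final partition (2 blocks): {C,G} | {A,F}.
C and A end up in different blocks, so they are distinguishable. For instance, the string 'ε' is accepted from only C.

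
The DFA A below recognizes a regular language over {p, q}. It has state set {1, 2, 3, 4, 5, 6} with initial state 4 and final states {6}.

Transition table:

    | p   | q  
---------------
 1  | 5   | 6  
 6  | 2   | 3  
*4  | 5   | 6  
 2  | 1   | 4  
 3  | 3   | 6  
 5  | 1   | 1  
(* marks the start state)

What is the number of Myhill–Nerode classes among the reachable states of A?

4

All states are reachable from the start state.
Start with accepting vs non-accepting: {6} | {1,2,3,4,5}.
Refine {1,2,3,4,5} on symbol q: members go to different blocks, giving {1,3,4} and {2,5}.
Split {1,3,4} by δ(·,p) → {1,4} and {3}.
No further refinement is possible. Final partition (4 blocks): {6} | {1,4} | {2,5} | {3}.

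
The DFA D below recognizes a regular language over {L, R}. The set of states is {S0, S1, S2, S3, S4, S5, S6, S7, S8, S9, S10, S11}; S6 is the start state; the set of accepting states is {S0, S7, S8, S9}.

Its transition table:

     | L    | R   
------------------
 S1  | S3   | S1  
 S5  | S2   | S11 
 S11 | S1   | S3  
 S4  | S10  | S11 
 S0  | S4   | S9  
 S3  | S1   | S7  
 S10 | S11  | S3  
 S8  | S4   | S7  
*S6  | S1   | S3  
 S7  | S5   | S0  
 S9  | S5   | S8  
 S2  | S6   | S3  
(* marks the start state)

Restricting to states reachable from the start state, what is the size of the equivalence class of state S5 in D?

Every state is reachable, so we keep all 12.
Start with accepting vs non-accepting: {S0,S7,S8,S9} | {S1,S2,S3,S4,S5,S6,S10,S11}.
Refine {S1,S2,S3,S4,S5,S6,S10,S11} on symbol R: members go to different blocks, giving {S1,S2,S4,S5,S6,S10,S11} and {S3}.
Split {S1,S2,S4,S5,S6,S10,S11} by δ(·,L) → {S2,S4,S5,S6,S10,S11} and {S1}.
Split {S2,S4,S5,S6,S10,S11} by δ(·,L) → {S2,S4,S5,S10} and {S6,S11}.
On input L, block {S2,S4,S5,S10} splits into {S2,S10} and {S4,S5}.
The partition is now stable with 6 blocks: {S0,S7,S8,S9} | {S2,S10} | {S3} | {S1} | {S6,S11} | {S4,S5}.
The equivalence class containing S5 is {S4,S5}, of size 2.

2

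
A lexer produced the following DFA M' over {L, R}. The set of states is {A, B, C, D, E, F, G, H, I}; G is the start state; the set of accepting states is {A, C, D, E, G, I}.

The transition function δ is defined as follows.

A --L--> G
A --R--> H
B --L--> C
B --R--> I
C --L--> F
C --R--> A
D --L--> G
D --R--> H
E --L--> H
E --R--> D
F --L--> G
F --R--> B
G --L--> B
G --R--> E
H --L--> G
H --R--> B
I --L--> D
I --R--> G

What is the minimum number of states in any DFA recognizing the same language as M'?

P0 = {A,C,D,E,G,I} | {B,F,H}.
Refine {A,C,D,E,G,I} on symbol L: members go to different blocks, giving {A,D,I} and {C,E,G}.
On input L, block {A,D,I} splits into {A,D} and {I}.
On input R, block {B,F,H} splits into {F,H} and {B}.
Refine {C,E,G} on symbol L: members go to different blocks, giving {C,E} and {G}.
Stable partition: {A,D} | {F,H} | {C,E} | {I} | {B} | {G} — 6 equivalence classes.

6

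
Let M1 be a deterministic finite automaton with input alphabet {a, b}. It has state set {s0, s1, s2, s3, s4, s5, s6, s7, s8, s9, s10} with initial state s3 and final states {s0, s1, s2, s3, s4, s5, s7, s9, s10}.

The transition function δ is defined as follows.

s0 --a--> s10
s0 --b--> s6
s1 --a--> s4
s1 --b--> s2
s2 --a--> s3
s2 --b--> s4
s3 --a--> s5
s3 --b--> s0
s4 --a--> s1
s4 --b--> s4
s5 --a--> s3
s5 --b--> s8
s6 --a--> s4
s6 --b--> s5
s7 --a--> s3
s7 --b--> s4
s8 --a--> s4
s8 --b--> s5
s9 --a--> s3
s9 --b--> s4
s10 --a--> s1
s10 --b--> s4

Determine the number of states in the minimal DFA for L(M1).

7

Reachable states from the start: {s0,s1,s2,s3,s4,s5,s6,s8,s10}. Unreachable: {s7,s9} — drop them.
P0 = {s0,s1,s2,s3,s4,s5,s10} | {s6,s8}.
Refine {s0,s1,s2,s3,s4,s5,s10} on symbol b: members go to different blocks, giving {s1,s2,s3,s4,s10} and {s0,s5}.
Split {s1,s2,s3,s4,s10} by δ(·,a) → {s1,s2,s4,s10} and {s3}.
Refine {s1,s2,s4,s10} on symbol a: members go to different blocks, giving {s1,s4,s10} and {s2}.
Split {s1,s4,s10} by δ(·,b) → {s4,s10} and {s1}.
Split {s0,s5} by δ(·,a) → {s0} and {s5}.
No further refinement is possible. Final partition (7 blocks): {s4,s10} | {s6,s8} | {s0} | {s3} | {s2} | {s1} | {s5}.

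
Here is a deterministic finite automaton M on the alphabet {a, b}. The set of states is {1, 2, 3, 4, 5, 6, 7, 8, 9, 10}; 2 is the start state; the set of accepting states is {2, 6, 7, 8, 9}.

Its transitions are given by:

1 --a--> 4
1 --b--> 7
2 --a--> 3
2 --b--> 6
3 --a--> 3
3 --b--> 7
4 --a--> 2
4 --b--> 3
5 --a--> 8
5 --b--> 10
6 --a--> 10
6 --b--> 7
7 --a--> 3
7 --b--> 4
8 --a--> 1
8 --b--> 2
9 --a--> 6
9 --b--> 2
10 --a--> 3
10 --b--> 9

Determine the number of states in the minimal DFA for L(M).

First remove the unreachable states {1,5,8}; 7 states remain.
Start with accepting vs non-accepting: {2,6,7,9} | {3,4,10}.
On input a, block {2,6,7,9} splits into {2,6,7} and {9}.
Refine {2,6,7} on symbol b: members go to different blocks, giving {2,6} and {7}.
Split {2,6} by δ(·,b) → {2} and {6}.
On input a, block {3,4,10} splits into {3,10} and {4}.
Split {3,10} by δ(·,b) → {3} and {10}.
Stable partition: {2} | {3} | {9} | {7} | {6} | {4} | {10} — 7 equivalence classes.

7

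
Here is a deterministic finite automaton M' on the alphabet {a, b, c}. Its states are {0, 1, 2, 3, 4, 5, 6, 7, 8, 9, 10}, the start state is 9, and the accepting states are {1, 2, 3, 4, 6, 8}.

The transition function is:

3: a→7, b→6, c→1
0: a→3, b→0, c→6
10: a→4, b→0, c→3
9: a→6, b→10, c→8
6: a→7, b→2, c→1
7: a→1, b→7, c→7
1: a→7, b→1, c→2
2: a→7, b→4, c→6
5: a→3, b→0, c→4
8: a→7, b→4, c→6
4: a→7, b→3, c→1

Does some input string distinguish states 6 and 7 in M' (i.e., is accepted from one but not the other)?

First remove the unreachable states {5}; 10 states remain.
Initial partition by acceptance: {1,2,3,4,6,8} | {0,7,9,10}.
On input c, block {0,7,9,10} splits into {0,9,10} and {7}.
Stable partition: {1,2,3,4,6,8} | {0,9,10} | {7} — 3 equivalence classes.
6 and 7 end up in different blocks, so they are distinguishable. For instance, the string 'ε' is accepted from only 6.

Yes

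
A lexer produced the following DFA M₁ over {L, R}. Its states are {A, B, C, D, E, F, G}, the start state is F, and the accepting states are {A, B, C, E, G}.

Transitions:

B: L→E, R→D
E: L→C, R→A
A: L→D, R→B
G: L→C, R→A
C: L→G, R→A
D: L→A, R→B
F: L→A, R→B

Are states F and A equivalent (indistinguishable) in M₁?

No

Start with accepting vs non-accepting: {A,B,C,E,G} | {D,F}.
Split {A,B,C,E,G} by δ(·,L) → {B,C,E,G} and {A}.
Split {B,C,E,G} by δ(·,R) → {C,E,G} and {B}.
The partition is now stable with 4 blocks: {C,E,G} | {D,F} | {A} | {B}.
F and A end up in different blocks, so they are distinguishable. For instance, the string 'ε' is accepted from only A.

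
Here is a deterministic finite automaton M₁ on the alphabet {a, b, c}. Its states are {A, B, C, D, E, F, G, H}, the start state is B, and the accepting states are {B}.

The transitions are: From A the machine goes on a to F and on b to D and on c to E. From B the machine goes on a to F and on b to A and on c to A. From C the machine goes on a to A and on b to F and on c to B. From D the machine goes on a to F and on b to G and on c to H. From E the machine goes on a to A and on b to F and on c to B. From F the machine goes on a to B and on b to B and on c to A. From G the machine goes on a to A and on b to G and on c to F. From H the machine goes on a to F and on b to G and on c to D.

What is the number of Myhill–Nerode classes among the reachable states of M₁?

6

Reachable states from the start: {A,B,D,E,F,G,H}. Unreachable: {C} — drop them.
Start with accepting vs non-accepting: {B} | {A,D,E,F,G,H}.
On input a, block {A,D,E,F,G,H} splits into {A,D,E,G,H} and {F}.
Split {A,D,E,G,H} by δ(·,a) → {A,D,H} and {E,G}.
Refine {A,D,H} on symbol b: members go to different blocks, giving {D,H} and {A}.
Refine {E,G} on symbol b: members go to different blocks, giving {E} and {G}.
Stable partition: {B} | {D,H} | {F} | {E} | {A} | {G} — 6 equivalence classes.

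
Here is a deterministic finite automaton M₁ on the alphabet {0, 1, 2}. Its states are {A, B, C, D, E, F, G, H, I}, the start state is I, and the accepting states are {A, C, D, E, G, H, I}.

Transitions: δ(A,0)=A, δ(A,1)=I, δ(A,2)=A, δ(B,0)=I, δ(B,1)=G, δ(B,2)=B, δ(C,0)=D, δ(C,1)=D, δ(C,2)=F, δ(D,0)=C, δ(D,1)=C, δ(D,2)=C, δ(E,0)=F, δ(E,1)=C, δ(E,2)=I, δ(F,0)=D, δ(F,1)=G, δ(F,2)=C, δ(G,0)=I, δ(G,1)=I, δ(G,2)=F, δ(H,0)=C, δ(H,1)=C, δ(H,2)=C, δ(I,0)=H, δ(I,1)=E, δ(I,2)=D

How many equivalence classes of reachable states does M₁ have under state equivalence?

Reachable states from the start: {C,D,E,F,G,H,I}. Unreachable: {A,B} — drop them.
P0 = {C,D,E,G,H,I} | {F}.
Split {C,D,E,G,H,I} by δ(·,0) → {C,D,G,H,I} and {E}.
Refine {C,D,G,H,I} on symbol 1: members go to different blocks, giving {C,D,G,H} and {I}.
Split {C,D,G,H} by δ(·,0) → {C,D,H} and {G}.
Split {C,D,H} by δ(·,2) → {D,H} and {C}.
Stable partition: {D,H} | {F} | {E} | {I} | {G} | {C} — 6 equivalence classes.

6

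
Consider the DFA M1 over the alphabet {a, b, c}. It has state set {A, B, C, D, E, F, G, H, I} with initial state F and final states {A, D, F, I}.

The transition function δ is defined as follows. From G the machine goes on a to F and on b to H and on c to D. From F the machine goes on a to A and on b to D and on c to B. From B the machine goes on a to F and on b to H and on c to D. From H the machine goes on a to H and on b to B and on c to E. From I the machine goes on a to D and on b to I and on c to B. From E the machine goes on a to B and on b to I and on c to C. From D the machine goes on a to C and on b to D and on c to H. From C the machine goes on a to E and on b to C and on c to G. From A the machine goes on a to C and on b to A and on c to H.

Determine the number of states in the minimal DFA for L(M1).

Start with accepting vs non-accepting: {A,D,F,I} | {B,C,E,G,H}.
On input a, block {A,D,F,I} splits into {A,D} and {F,I}.
On input a, block {B,C,E,G,H} splits into {C,E,H} and {B,G}.
Split {C,E,H} by δ(·,a) → {C,H} and {E}.
On input a, block {C,H} splits into {C} and {H}.
On input b, block {F,I} splits into {F} and {I}.
The partition is now stable with 7 blocks: {A,D} | {C} | {F} | {B,G} | {E} | {H} | {I}.

7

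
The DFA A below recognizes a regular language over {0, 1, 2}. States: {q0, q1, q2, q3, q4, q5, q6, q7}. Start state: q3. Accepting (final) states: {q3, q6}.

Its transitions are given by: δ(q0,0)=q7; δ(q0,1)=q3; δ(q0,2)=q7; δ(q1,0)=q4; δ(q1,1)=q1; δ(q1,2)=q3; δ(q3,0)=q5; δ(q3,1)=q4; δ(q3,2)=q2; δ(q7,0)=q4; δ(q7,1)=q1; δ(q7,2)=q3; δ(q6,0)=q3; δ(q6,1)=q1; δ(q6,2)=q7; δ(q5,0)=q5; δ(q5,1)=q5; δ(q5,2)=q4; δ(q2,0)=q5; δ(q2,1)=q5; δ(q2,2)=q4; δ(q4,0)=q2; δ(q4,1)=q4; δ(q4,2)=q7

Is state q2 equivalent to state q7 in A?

No

First remove the unreachable states {q0,q6}; 6 states remain.
Start with accepting vs non-accepting: {q3} | {q1,q2,q4,q5,q7}.
On input 2, block {q1,q2,q4,q5,q7} splits into {q2,q4,q5} and {q1,q7}.
On input 2, block {q2,q4,q5} splits into {q2,q5} and {q4}.
No further refinement is possible. Final partition (4 blocks): {q3} | {q2,q5} | {q1,q7} | {q4}.
q2 and q7 end up in different blocks, so they are distinguishable. For instance, the string '2' is accepted from only q7.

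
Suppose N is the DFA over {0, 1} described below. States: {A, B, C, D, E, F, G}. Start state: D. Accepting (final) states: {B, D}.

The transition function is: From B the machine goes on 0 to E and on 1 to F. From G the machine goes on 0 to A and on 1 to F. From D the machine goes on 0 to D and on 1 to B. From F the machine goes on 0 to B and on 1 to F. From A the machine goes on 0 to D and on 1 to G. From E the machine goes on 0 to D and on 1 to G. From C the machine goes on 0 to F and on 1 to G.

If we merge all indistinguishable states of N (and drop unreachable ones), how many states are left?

5

States {C} cannot be reached from the start state, so discard them.
Initial partition by acceptance: {B,D} | {A,E,F,G}.
Split {B,D} by δ(·,0) → {B} and {D}.
On input 0, block {A,E,F,G} splits into {A,E} and {F} and {G}.
The partition is now stable with 5 blocks: {B} | {A,E} | {D} | {F} | {G}.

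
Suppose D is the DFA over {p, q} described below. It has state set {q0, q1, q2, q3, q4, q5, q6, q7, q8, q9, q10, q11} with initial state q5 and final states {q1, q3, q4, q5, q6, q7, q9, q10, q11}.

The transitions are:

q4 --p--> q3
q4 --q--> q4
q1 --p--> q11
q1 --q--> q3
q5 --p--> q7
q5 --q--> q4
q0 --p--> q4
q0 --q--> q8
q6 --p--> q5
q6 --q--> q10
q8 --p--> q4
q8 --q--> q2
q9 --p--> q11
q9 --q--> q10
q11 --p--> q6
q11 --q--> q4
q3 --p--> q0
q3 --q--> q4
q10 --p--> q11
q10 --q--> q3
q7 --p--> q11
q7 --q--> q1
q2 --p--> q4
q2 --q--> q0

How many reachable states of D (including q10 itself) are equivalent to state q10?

2

States {q9} cannot be reached from the start state, so discard them.
P0 = {q1,q3,q4,q5,q6,q7,q10,q11} | {q0,q2,q8}.
On input p, block {q1,q3,q4,q5,q6,q7,q10,q11} splits into {q1,q4,q5,q6,q7,q10,q11} and {q3}.
On input p, block {q1,q4,q5,q6,q7,q10,q11} splits into {q1,q5,q6,q7,q10,q11} and {q4}.
Split {q1,q5,q6,q7,q10,q11} by δ(·,q) → {q1,q10} and {q5,q11} and {q6,q7}.
The partition is now stable with 6 blocks: {q1,q10} | {q0,q2,q8} | {q3} | {q4} | {q5,q11} | {q6,q7}.
State q10 belongs to the block {q1,q10}, which has 2 states.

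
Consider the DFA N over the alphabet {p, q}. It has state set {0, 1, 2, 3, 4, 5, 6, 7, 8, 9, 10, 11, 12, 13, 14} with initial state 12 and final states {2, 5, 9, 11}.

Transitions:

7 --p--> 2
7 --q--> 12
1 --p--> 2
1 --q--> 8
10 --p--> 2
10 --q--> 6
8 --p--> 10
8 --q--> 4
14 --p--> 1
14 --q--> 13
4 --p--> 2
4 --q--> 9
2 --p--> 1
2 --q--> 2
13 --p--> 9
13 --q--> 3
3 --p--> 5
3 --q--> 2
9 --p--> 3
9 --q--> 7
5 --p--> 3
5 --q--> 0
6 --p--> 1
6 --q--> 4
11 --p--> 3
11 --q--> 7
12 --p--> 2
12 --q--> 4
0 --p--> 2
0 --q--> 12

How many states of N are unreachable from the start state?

3

No path from 12 leads to 11, 13, 14; the other 12 states are all reachable.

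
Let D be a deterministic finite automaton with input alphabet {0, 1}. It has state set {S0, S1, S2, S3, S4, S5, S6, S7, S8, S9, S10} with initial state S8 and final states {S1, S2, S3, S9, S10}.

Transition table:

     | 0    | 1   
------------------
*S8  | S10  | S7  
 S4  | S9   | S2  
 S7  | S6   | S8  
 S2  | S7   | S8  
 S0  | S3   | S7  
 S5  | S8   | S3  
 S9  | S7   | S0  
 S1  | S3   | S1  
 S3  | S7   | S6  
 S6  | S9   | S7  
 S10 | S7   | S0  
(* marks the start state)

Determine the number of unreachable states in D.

BFS from S8 reaches {S0, S3, S6, S7, S8, S9, S10}; the 4 state(s) S1, S2, S4, S5 are never visited.

4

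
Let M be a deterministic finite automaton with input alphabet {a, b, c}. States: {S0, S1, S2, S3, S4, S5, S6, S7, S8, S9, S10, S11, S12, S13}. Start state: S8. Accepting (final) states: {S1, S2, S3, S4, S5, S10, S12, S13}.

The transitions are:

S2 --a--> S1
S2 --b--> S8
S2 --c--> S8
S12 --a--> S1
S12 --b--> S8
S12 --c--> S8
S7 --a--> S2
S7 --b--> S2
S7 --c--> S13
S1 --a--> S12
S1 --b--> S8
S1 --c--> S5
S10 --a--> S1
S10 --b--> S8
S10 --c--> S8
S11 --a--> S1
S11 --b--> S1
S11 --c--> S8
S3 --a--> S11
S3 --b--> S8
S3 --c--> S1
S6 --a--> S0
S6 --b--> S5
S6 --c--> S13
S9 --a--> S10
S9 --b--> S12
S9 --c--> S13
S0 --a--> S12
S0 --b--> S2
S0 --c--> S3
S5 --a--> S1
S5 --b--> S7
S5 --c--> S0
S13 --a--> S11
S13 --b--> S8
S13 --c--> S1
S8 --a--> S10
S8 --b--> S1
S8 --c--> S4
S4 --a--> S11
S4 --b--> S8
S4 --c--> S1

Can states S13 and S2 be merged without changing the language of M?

No

States {S6,S9} cannot be reached from the start state, so discard them.
P0 = {S1,S2,S3,S4,S5,S10,S12,S13} | {S0,S7,S8,S11}.
Refine {S1,S2,S3,S4,S5,S10,S12,S13} on symbol a: members go to different blocks, giving {S1,S2,S5,S10,S12} and {S3,S4,S13}.
Split {S1,S2,S5,S10,S12} by δ(·,c) → {S2,S5,S10,S12} and {S1}.
Split {S0,S7,S8,S11} by δ(·,a) → {S0,S7,S8} and {S11}.
On input b, block {S0,S7,S8} splits into {S0,S7} and {S8}.
Split {S2,S5,S10,S12} by δ(·,b) → {S2,S10,S12} and {S5}.
No further refinement is possible. Final partition (7 blocks): {S2,S10,S12} | {S0,S7} | {S3,S4,S13} | {S1} | {S11} | {S8} | {S5}.
S13 and S2 end up in different blocks, so they are distinguishable. For instance, the string 'a' is accepted from only S2.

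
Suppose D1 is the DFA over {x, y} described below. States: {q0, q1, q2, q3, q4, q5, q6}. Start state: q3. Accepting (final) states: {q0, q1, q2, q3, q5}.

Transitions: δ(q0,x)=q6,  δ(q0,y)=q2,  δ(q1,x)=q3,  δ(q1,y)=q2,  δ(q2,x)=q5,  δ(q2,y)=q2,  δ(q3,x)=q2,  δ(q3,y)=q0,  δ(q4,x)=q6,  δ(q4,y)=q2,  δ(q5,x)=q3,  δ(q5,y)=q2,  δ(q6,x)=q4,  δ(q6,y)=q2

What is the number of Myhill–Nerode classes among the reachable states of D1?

States {q1} cannot be reached from the start state, so discard them.
Initial partition by acceptance: {q0,q2,q3,q5} | {q4,q6}.
On input x, block {q0,q2,q3,q5} splits into {q2,q3,q5} and {q0}.
On input y, block {q2,q3,q5} splits into {q2,q5} and {q3}.
Refine {q2,q5} on symbol x: members go to different blocks, giving {q2} and {q5}.
Stable partition: {q2} | {q4,q6} | {q0} | {q3} | {q5} — 5 equivalence classes.

5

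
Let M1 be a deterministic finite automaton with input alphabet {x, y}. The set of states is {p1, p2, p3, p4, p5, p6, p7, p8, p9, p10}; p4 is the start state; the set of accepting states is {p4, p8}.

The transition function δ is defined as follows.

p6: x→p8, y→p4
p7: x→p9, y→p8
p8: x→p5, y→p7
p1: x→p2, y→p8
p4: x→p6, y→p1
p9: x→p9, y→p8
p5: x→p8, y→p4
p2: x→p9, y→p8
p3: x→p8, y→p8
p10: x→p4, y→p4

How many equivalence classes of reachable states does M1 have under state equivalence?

3

First remove the unreachable states {p3,p10}; 8 states remain.
P0 = {p4,p8} | {p1,p2,p5,p6,p7,p9}.
Refine {p1,p2,p5,p6,p7,p9} on symbol x: members go to different blocks, giving {p1,p2,p7,p9} and {p5,p6}.
No further refinement is possible. Final partition (3 blocks): {p4,p8} | {p1,p2,p7,p9} | {p5,p6}.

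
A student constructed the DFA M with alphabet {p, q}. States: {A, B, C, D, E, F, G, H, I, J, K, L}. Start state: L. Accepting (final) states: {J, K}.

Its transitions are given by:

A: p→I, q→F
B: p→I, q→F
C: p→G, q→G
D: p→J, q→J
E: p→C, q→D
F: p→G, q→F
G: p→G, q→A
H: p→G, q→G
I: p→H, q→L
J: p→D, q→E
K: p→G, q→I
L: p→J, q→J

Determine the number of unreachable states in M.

BFS from L reaches {A, C, D, E, F, G, H, I, J, L}; the 2 state(s) B, K are never visited.

2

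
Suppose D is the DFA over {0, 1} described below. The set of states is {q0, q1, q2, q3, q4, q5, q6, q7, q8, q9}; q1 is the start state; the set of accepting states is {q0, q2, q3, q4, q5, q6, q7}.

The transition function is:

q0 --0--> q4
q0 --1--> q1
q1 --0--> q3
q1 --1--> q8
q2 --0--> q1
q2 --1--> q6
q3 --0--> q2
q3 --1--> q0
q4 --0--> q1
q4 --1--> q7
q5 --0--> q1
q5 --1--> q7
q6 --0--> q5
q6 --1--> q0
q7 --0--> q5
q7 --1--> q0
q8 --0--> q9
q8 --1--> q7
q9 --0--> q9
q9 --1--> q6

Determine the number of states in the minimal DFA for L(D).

5

Every state is reachable, so we keep all 10.
P0 = {q0,q2,q3,q4,q5,q6,q7} | {q1,q8,q9}.
Refine {q0,q2,q3,q4,q5,q6,q7} on symbol 0: members go to different blocks, giving {q0,q3,q6,q7} and {q2,q4,q5}.
Split {q0,q3,q6,q7} by δ(·,1) → {q3,q6,q7} and {q0}.
Refine {q1,q8,q9} on symbol 0: members go to different blocks, giving {q8,q9} and {q1}.
No further refinement is possible. Final partition (5 blocks): {q3,q6,q7} | {q8,q9} | {q2,q4,q5} | {q0} | {q1}.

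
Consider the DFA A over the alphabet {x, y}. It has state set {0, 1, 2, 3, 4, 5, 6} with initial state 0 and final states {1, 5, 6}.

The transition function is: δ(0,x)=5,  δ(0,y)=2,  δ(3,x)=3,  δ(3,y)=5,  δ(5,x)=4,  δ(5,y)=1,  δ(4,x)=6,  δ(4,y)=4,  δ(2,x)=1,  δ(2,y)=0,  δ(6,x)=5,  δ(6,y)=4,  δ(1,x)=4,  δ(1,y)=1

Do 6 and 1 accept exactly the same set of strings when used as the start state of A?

No

States {3} cannot be reached from the start state, so discard them.
Start with accepting vs non-accepting: {1,5,6} | {0,2,4}.
Refine {1,5,6} on symbol x: members go to different blocks, giving {1,5} and {6}.
On input x, block {0,2,4} splits into {0,2} and {4}.
Stable partition: {1,5} | {0,2} | {6} | {4} — 4 equivalence classes.
6 and 1 end up in different blocks, so they are distinguishable. For instance, the string 'x' is accepted from only 6.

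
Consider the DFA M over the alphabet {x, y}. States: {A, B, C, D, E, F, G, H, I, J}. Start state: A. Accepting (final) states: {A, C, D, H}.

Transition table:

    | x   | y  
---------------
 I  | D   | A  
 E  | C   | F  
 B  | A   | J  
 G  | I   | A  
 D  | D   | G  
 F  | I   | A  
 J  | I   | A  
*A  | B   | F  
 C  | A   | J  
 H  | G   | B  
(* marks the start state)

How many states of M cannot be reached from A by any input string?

3

Starting at A and following transitions, the reachable set is {A, B, D, F, G, I, J}. That leaves C, E, H unreachable — 3 in total.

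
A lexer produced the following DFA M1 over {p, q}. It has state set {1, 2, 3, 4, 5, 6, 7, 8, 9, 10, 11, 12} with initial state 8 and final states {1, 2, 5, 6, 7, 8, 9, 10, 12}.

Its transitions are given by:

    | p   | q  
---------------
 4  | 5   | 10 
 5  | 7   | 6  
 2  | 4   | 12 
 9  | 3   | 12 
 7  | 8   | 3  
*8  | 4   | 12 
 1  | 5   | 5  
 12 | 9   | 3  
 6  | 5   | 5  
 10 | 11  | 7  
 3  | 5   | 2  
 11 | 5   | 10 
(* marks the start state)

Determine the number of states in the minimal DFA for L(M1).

5

Reachable states from the start: {2,3,4,5,6,7,8,9,10,11,12}. Unreachable: {1} — drop them.
Start with accepting vs non-accepting: {2,5,6,7,8,9,10,12} | {3,4,11}.
On input p, block {2,5,6,7,8,9,10,12} splits into {2,8,9,10} and {5,6,7,12}.
On input p, block {5,6,7,12} splits into {5,6} and {7,12}.
Refine {5,6} on symbol p: members go to different blocks, giving {5} and {6}.
No further refinement is possible. Final partition (5 blocks): {2,8,9,10} | {3,4,11} | {5} | {7,12} | {6}.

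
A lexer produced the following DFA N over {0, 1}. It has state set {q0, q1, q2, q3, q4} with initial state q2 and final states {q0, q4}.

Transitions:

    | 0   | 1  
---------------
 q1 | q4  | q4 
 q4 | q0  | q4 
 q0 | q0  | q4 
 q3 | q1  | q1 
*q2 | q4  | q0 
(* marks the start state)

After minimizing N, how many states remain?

Reachable states from the start: {q0,q2,q4}. Unreachable: {q1,q3} — drop them.
Initial partition by acceptance: {q0,q4} | {q2}.
No further refinement is possible. Final partition (2 blocks): {q0,q4} | {q2}.

2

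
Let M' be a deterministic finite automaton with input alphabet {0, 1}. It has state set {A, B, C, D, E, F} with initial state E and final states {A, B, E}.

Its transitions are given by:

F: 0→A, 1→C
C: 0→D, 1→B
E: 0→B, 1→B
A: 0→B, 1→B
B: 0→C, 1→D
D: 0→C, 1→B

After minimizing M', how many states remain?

3

First remove the unreachable states {A,F}; 4 states remain.
Initial partition by acceptance: {B,E} | {C,D}.
Refine {B,E} on symbol 0: members go to different blocks, giving {B} and {E}.
No further refinement is possible. Final partition (3 blocks): {B} | {C,D} | {E}.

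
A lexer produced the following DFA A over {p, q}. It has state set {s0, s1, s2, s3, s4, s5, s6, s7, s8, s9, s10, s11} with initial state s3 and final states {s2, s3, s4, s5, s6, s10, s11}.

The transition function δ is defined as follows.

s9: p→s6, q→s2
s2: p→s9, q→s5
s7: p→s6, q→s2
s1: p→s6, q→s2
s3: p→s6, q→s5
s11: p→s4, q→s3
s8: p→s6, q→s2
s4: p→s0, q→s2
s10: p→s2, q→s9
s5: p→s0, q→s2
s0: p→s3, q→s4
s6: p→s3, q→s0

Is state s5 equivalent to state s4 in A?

Reachable states from the start: {s0,s2,s3,s4,s5,s6,s9}. Unreachable: {s1,s7,s8,s10,s11} — drop them.
P0 = {s2,s3,s4,s5,s6} | {s0,s9}.
Split {s2,s3,s4,s5,s6} by δ(·,p) → {s2,s4,s5} and {s3,s6}.
On input q, block {s3,s6} splits into {s3} and {s6}.
Refine {s0,s9} on symbol p: members go to different blocks, giving {s0} and {s9}.
Split {s2,s4,s5} by δ(·,p) → {s4,s5} and {s2}.
The partition is now stable with 6 blocks: {s4,s5} | {s0} | {s3} | {s6} | {s9} | {s2}.
s5 and s4 lie in the same block of the stable partition, so they are equivalent — no string distinguishes them.

Yes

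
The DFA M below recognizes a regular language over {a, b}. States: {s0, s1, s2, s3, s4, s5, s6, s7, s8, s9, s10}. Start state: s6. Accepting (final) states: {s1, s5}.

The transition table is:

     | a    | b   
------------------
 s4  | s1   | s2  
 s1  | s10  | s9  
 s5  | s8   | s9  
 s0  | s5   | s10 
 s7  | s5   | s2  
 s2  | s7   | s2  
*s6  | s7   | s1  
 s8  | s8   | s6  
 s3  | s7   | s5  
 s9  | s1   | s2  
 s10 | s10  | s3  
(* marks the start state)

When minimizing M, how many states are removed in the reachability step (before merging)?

BFS from s6 reaches {s1, s2, s3, s5, s6, s7, s8, s9, s10}; the 2 state(s) s0, s4 are never visited.

2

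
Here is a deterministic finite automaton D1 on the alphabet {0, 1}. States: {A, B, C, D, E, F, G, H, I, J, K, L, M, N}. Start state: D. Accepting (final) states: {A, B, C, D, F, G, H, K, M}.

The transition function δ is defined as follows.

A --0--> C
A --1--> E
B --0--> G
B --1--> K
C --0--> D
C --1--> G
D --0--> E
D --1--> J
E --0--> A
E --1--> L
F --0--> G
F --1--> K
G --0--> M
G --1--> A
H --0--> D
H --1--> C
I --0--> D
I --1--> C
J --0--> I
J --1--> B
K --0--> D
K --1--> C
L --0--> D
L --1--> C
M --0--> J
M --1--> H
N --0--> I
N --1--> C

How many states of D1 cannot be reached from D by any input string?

2

Starting at D and following transitions, the reachable set is {A, B, C, D, E, G, H, I, J, K, L, M}. That leaves F, N unreachable — 2 in total.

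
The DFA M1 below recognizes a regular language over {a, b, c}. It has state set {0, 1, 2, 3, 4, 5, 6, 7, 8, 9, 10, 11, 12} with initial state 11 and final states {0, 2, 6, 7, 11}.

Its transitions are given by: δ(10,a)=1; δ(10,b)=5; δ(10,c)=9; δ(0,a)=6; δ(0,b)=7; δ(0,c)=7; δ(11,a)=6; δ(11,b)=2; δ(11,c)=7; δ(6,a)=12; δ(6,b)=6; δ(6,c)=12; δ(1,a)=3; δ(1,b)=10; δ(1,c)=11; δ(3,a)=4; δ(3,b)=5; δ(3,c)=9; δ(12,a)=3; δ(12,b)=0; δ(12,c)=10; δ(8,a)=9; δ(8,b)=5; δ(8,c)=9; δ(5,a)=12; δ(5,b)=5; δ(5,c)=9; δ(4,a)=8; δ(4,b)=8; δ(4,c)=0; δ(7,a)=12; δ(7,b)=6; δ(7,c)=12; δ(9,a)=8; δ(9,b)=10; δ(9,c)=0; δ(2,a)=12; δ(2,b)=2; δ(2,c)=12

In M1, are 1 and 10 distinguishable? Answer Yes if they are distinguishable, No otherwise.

Yes

Every state is reachable, so we keep all 13.
Initial partition by acceptance: {0,2,6,7,11} | {1,3,4,5,8,9,10,12}.
On input a, block {0,2,6,7,11} splits into {2,6,7} and {0,11}.
On input b, block {1,3,4,5,8,9,10,12} splits into {1,3,4,5,8,9,10} and {12}.
On input a, block {1,3,4,5,8,9,10} splits into {1,3,4,8,9,10} and {5}.
On input b, block {1,3,4,8,9,10} splits into {1,4,9} and {3,8,10}.
Stable partition: {2,6,7} | {1,4,9} | {0,11} | {12} | {5} | {3,8,10} — 6 equivalence classes.
1 and 10 end up in different blocks, so they are distinguishable. For instance, the string 'c' is accepted from only 1.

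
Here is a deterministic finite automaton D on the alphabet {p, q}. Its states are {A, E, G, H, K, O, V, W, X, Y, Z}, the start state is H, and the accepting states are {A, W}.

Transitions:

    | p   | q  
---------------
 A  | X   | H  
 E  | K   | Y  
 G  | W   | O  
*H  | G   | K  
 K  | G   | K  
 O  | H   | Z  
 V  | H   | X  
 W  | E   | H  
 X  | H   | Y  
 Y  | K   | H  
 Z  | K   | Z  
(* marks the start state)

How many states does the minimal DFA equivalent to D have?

Reachable states from the start: {E,G,H,K,O,W,Y,Z}. Unreachable: {A,V,X} — drop them.
Start with accepting vs non-accepting: {W} | {E,G,H,K,O,Y,Z}.
On input p, block {E,G,H,K,O,Y,Z} splits into {E,H,K,O,Y,Z} and {G}.
Refine {E,H,K,O,Y,Z} on symbol p: members go to different blocks, giving {E,O,Y,Z} and {H,K}.
On input q, block {E,O,Y,Z} splits into {E,O,Z} and {Y}.
Refine {E,O,Z} on symbol q: members go to different blocks, giving {O,Z} and {E}.
The partition is now stable with 6 blocks: {W} | {O,Z} | {G} | {H,K} | {Y} | {E}.

6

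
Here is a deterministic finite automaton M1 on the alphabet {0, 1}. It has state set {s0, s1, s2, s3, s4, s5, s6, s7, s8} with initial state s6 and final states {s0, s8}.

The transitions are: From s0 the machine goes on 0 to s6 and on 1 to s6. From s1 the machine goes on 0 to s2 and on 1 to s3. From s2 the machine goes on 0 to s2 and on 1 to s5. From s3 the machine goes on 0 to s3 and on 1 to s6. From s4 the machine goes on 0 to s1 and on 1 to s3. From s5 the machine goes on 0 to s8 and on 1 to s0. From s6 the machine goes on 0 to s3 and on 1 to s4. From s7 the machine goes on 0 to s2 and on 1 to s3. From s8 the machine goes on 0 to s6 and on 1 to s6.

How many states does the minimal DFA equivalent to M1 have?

States {s7} cannot be reached from the start state, so discard them.
P0 = {s0,s8} | {s1,s2,s3,s4,s5,s6}.
Split {s1,s2,s3,s4,s5,s6} by δ(·,0) → {s1,s2,s3,s4,s6} and {s5}.
Refine {s1,s2,s3,s4,s6} on symbol 1: members go to different blocks, giving {s1,s3,s4,s6} and {s2}.
Refine {s1,s3,s4,s6} on symbol 0: members go to different blocks, giving {s3,s4,s6} and {s1}.
Split {s3,s4,s6} by δ(·,0) → {s3,s6} and {s4}.
On input 1, block {s3,s6} splits into {s3} and {s6}.
No further refinement is possible. Final partition (7 blocks): {s0,s8} | {s3} | {s5} | {s2} | {s1} | {s4} | {s6}.

7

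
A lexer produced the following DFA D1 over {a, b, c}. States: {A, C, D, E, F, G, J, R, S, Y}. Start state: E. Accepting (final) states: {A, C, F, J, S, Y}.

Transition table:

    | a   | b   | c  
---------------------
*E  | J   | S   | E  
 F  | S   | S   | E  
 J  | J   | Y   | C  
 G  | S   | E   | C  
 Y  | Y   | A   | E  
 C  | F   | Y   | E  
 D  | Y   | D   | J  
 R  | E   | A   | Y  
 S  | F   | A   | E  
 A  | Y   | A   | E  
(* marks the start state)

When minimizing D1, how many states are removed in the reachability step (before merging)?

3

No path from E leads to D, G, R; the other 7 states are all reachable.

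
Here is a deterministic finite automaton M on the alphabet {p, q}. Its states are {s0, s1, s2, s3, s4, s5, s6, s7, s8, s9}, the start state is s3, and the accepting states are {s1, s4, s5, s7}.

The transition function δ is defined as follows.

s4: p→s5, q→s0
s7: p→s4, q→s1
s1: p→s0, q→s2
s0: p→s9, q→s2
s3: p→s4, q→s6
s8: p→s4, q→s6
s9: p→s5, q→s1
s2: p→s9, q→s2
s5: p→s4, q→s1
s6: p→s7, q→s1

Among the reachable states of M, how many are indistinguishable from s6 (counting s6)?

2

First remove the unreachable states {s8}; 9 states remain.
Initial partition by acceptance: {s1,s4,s5,s7} | {s0,s2,s3,s6,s9}.
Refine {s1,s4,s5,s7} on symbol p: members go to different blocks, giving {s4,s5,s7} and {s1}.
Split {s4,s5,s7} by δ(·,q) → {s5,s7} and {s4}.
Split {s0,s2,s3,s6,s9} by δ(·,p) → {s0,s2} and {s6,s9} and {s3}.
Stable partition: {s5,s7} | {s0,s2} | {s1} | {s4} | {s6,s9} | {s3} — 6 equivalence classes.
The equivalence class containing s6 is {s6,s9}, of size 2.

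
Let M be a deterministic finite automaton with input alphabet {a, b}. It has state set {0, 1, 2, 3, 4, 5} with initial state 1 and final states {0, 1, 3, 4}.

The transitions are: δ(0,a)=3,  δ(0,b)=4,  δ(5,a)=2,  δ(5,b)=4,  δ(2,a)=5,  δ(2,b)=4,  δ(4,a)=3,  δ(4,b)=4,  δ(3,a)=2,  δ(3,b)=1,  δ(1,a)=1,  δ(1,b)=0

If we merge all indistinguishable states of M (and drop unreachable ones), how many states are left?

Every state is reachable, so we keep all 6.
Initial partition by acceptance: {0,1,3,4} | {2,5}.
On input a, block {0,1,3,4} splits into {0,1,4} and {3}.
Split {0,1,4} by δ(·,a) → {0,4} and {1}.
Stable partition: {0,4} | {2,5} | {3} | {1} — 4 equivalence classes.

4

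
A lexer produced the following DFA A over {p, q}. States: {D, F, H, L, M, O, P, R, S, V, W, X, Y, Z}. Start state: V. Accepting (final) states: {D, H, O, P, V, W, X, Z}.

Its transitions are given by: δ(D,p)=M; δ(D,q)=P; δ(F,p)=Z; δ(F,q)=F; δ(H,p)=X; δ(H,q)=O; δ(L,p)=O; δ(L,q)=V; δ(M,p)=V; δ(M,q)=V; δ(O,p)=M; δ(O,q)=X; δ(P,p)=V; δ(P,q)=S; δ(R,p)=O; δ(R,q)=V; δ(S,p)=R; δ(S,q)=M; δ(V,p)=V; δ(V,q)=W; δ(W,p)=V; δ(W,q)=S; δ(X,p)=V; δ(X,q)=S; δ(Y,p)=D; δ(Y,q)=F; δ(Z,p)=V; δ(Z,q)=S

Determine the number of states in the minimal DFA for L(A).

States {D,F,H,L,P,Y,Z} cannot be reached from the start state, so discard them.
Start with accepting vs non-accepting: {O,V,W,X} | {M,R,S}.
Split {O,V,W,X} by δ(·,p) → {V,W,X} and {O}.
Refine {V,W,X} on symbol q: members go to different blocks, giving {W,X} and {V}.
On input p, block {M,R,S} splits into {R} and {S} and {M}.
No further refinement is possible. Final partition (6 blocks): {W,X} | {R} | {O} | {V} | {S} | {M}.

6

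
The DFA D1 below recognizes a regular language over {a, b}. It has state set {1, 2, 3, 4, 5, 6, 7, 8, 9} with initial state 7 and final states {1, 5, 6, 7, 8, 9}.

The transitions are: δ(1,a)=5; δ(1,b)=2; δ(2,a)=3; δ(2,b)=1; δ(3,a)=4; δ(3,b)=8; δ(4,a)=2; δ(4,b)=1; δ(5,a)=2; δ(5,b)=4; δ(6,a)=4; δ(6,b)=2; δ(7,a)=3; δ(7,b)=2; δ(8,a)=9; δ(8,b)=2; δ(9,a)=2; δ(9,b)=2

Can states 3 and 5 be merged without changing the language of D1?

States {6} cannot be reached from the start state, so discard them.
Initial partition by acceptance: {1,5,7,8,9} | {2,3,4}.
Split {1,5,7,8,9} by δ(·,a) → {5,7,9} and {1,8}.
No further refinement is possible. Final partition (3 blocks): {5,7,9} | {2,3,4} | {1,8}.
3 and 5 end up in different blocks, so they are distinguishable. For instance, the string 'ε' is accepted from only 5.

No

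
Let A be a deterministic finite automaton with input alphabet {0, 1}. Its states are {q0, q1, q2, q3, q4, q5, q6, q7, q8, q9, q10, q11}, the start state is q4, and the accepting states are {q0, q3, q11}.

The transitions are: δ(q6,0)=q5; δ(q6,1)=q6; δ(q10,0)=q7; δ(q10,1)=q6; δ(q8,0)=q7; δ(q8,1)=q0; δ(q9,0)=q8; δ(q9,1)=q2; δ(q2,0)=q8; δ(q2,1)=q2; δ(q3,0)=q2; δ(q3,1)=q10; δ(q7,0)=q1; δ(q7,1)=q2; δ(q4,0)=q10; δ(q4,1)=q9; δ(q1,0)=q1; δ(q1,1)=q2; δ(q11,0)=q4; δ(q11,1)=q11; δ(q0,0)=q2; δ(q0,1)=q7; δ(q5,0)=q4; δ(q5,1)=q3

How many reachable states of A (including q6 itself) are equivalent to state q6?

3

States {q11} cannot be reached from the start state, so discard them.
Initial partition by acceptance: {q0,q3} | {q1,q2,q4,q5,q6,q7,q8,q9,q10}.
Split {q1,q2,q4,q5,q6,q7,q8,q9,q10} by δ(·,1) → {q1,q2,q4,q6,q7,q9,q10} and {q5,q8}.
Split {q1,q2,q4,q6,q7,q9,q10} by δ(·,0) → {q1,q4,q7,q10} and {q2,q6,q9}.
The partition is now stable with 4 blocks: {q0,q3} | {q1,q4,q7,q10} | {q5,q8} | {q2,q6,q9}.
State q6 belongs to the block {q2,q6,q9}, which has 3 states.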